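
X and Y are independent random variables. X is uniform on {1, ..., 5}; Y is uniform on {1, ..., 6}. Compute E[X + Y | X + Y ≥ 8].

9

Outcomes with X + Y ≥ 8: (2,6), (3,5), (3,6), (4,4), (4,5), (4,6), (5,3), (5,4), (5,5), (5,6), each with probability 1/30.
E[X + Y | X + Y ≥ 8] = (8 + 8 + 9 + 8 + 9 + 10 + 8 + 9 + 10 + 11) / 10 = 9.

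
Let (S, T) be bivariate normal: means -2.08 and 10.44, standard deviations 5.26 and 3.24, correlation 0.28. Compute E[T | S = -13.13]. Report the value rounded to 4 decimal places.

8.5342

E[T | S=x] = μ_T + ρ(σ_T/σ_S)(x − μ_S) for jointly normal variables.
E[T | S=-13.13] = 10.44 + (0.28)·(3.24/5.26)·(-13.13 − (-2.08)) = 10.44 + (0.17247)·(-11.05) = 8.5342.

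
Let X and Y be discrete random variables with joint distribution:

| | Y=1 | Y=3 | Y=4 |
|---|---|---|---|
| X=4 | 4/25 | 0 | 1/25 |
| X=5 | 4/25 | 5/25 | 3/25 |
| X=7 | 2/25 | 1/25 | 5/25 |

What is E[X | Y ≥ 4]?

6

P(Y ≥ 4) = 9/25.
Summing X·P(X=x,Y=y) over the conditioning event gives 54/25.
E[X | Y ≥ 4] = (54/25) / (9/25) = 6.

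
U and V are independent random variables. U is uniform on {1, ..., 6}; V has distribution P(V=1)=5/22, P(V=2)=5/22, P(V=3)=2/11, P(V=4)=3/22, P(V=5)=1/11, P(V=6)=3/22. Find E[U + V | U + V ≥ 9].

279/28

P(U + V ≥ 9) = 7/33.
Summing (U+V)·P(x,y) over outcomes with U + V ≥ 9 gives 93/44.
E[U + V | U + V ≥ 9] = (93/44) / (7/33) = 279/28.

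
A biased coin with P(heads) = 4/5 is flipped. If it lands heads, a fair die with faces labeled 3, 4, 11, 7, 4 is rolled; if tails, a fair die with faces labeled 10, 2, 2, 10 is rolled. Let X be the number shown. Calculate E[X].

E[X | heads] = (3+4+11+7+4)/5 = 29/5.
E[X | tails] = (10+2+2+10)/4 = 6.
By the law of total expectation,
E[X] = (4/5)·(29/5) + (1/5)·(6) = 146/25.

146/25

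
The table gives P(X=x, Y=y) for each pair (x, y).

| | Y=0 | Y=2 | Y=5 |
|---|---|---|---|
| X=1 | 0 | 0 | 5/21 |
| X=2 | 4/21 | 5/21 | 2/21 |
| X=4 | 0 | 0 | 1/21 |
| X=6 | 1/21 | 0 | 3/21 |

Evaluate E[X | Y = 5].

31/11

P(Y = 5) = 11/21.
Summing X·P(X=x,Y=y) over the conditioning event gives 31/21.
E[X | Y = 5] = (31/21) / (11/21) = 31/11.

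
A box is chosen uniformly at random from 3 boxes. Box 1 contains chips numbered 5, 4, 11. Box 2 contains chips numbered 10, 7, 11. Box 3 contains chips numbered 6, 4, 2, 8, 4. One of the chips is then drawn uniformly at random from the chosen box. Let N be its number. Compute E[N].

E[N | box 1] = (5+4+11)/3 = 20/3.
E[N | box 2] = (10+7+11)/3 = 28/3.
E[N | box 3] = (6+4+2+8+4)/5 = 24/5.
By the law of total expectation,
E[N] = (1/3)·(20/3) + (1/3)·(28/3) + (1/3)·(24/5) = 104/15.

104/15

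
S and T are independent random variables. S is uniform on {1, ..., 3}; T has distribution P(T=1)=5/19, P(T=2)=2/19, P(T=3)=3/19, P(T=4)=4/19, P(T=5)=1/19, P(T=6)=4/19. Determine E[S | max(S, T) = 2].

16/9

P(max(S, T) = 2) = 3/19.
Summing S·P(x,y) over outcomes with max(S, T) = 2 gives 16/57.
E[S | max(S, T) = 2] = (16/57) / (3/19) = 16/9.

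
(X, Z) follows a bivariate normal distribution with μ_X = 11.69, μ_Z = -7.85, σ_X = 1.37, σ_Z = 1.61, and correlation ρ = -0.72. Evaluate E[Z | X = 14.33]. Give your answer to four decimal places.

E[Z | X=x] = μ_Z + ρ(σ_Z/σ_X)(x − μ_X) for jointly normal variables.
E[Z | X=14.33] = -7.85 + (-0.72)·(1.61/1.37)·(14.33 − (11.69)) = -7.85 + (-0.84613)·(2.64) = -10.0838.

-10.0838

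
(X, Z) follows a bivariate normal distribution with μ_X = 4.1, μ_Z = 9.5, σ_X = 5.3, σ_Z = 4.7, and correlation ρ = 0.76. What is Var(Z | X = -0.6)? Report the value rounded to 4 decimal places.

The conditional variance in a bivariate normal is σ_Z²(1 − ρ²), independent of x.
Var(Z | X=-0.6) = (4.7)²·(1 − (0.76)²) = 22.09·0.4224 = 9.3308.

9.3308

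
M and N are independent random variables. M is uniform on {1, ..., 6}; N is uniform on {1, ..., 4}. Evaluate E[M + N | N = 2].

Outcomes with N = 2: (1,2), (2,2), (3,2), (4,2), (5,2), (6,2), each with probability 1/24.
E[M + N | N = 2] = (3 + 4 + 5 + 6 + 7 + 8) / 6 = 11/2.

11/2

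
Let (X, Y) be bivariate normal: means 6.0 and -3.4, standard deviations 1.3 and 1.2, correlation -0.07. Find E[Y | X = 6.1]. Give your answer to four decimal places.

The regression of Y on X has slope ρ·σ_Y/σ_X and passes through (μ_X, μ_Y).
E[Y | X=6.1] = -3.4 + (-0.07)·(1.2/1.3)·(6.1 − (6.0)) = -3.4 + (-0.064615)·(0.1) = -3.4065.

-3.4065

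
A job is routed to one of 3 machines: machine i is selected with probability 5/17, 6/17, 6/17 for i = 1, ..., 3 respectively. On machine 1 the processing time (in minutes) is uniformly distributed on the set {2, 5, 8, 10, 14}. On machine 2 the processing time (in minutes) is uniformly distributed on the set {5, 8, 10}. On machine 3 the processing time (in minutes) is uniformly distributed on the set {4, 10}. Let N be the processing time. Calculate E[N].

E[N | machine 1] = (2+5+8+10+14)/5 = 39/5.
E[N | machine 2] = (5+8+10)/3 = 23/3.
E[N | machine 3] = (4+10)/2 = 7.
E[N] = (5/17)·(39/5) + (6/17)·(23/3) + (6/17)·(7) = 127/17.

127/17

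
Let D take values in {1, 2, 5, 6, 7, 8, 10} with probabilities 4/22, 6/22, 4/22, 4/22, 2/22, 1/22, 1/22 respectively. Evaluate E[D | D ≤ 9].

82/21

P(D ≤ 9) = 21/22.
Σ over the event: 1·2/11 + 2·3/11 + 5·2/11 + 6·2/11 + 7·1/11 + 8·1/22 = 41/11.
E[D | D ≤ 9] = (41/11) / (21/22) = 82/21.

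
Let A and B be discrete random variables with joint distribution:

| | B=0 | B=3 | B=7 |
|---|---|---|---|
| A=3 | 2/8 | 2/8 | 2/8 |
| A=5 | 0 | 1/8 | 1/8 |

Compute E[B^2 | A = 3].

P(A = 3) = 3/4.
Summing B^2·P(A=x,B=y) over the conditioning event gives 29/2.
E[B^2 | A = 3] = (29/2) / (3/4) = 58/3.

58/3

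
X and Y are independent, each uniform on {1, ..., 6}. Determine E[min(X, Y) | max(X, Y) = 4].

16/7

Outcomes with max(X, Y) = 4: (1,4), (2,4), (3,4), (4,1), (4,2), (4,3), (4,4), each with probability 1/36.
E[min(X, Y) | max(X, Y) = 4] = (1 + 2 + 3 + 1 + 2 + 3 + 4) / 7 = 16/7.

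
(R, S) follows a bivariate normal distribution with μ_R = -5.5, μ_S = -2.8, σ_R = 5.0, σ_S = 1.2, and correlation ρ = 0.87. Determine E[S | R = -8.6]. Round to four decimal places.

-3.4473

For a bivariate normal, E[S | R=x] = μ_S + ρ·(σ_S/σ_R)·(x − μ_R).
E[S | R=-8.6] = -2.8 + (0.87)·(1.2/5.0)·(-8.6 − (-5.5)) = -2.8 + (0.2088)·(-3.1) = -3.4473.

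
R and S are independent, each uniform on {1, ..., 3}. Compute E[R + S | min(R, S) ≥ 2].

P(min(R, S) ≥ 2) = 4/9.
Summing (R+S)·P(x,y) over outcomes with min(R, S) ≥ 2 gives 20/9.
E[R + S | min(R, S) ≥ 2] = (20/9) / (4/9) = 5.

5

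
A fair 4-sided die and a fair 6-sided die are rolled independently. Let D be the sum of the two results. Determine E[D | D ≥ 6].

52/7

P(D ≥ 6) = 7/12.
Σ over the event: 6·1/6 + 7·1/6 + 8·1/8 + 9·1/12 + 10·1/24 = 13/3.
E[D | D ≥ 6] = (13/3) / (7/12) = 52/7.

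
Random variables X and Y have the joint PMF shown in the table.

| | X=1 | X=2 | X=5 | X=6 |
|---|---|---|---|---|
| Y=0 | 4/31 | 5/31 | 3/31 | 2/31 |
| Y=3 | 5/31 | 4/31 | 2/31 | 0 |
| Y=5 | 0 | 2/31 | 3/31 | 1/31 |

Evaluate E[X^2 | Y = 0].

P(Y = 0) = 14/31.
Summing X^2·P(X=x,Y=y) over the conditioning event gives 171/31.
E[X^2 | Y = 0] = (171/31) / (14/31) = 171/14.

171/14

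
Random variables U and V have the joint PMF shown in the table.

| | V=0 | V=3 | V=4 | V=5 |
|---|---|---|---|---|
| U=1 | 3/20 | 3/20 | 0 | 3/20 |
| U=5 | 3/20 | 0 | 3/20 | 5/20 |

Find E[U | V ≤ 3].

P(V ≤ 3) = 9/20.
Σ U·P over the event = 1·(3/20) + 1·(3/20) + 5·(3/20) = 21/20.
E[U | V ≤ 3] = (21/20) / (9/20) = 7/3.

7/3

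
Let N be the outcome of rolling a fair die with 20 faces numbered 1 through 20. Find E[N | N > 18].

39/2

Given N > 18, N is equally likely to be any of {19, 20}.
E[N | N > 18] = (19 + 20) / 2 = 39/2.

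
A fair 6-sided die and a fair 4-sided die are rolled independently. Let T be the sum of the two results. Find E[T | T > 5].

P(T > 5) = 7/12.
Σ over the event: 6·1/6 + 7·1/6 + 8·1/8 + 9·1/12 + 10·1/24 = 13/3.
E[T | T > 5] = (13/3) / (7/12) = 52/7.

52/7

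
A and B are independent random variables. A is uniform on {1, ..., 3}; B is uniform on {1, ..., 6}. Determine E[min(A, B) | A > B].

P(A > B) = 1/6.
Summing min(A,B)·P(x,y) over outcomes with A > B gives 2/9.
E[min(A, B) | A > B] = (2/9) / (1/6) = 4/3.

4/3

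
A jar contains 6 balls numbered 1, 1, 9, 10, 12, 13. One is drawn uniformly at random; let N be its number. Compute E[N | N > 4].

P(N > 4) = 2/3.
Σ over the event: 9·1/6 + 10·1/6 + 12·1/6 + 13·1/6 = 22/3.
E[N | N > 4] = (22/3) / (2/3) = 11.

11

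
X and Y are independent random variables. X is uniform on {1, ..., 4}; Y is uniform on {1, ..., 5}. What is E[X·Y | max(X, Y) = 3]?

P(max(X, Y) = 3) = 1/4.
Summing XY·P(x,y) over outcomes with max(X, Y) = 3 gives 27/20.
E[X·Y | max(X, Y) = 3] = (27/20) / (1/4) = 27/5.

27/5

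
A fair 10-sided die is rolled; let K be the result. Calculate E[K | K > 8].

19/2

Given K > 8, K is equally likely to be any of {9, 10}.
E[K | K > 8] = (9 + 10) / 2 = 19/2.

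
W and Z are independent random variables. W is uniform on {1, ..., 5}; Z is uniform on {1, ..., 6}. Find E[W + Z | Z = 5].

8

Outcomes with Z = 5: (1,5), (2,5), (3,5), (4,5), (5,5), each with probability 1/30.
E[W + Z | Z = 5] = (6 + 7 + 8 + 9 + 10) / 5 = 8.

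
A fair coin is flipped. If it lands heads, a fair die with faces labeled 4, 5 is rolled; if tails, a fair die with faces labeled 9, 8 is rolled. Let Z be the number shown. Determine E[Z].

13/2

E[Z | heads] = (4+5)/2 = 9/2.
E[Z | tails] = (9+8)/2 = 17/2.
By the law of total expectation,
E[Z] = (1/2)·(9/2) + (1/2)·(17/2) = 13/2.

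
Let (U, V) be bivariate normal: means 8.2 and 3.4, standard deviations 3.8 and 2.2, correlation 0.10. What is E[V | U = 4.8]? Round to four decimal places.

For a bivariate normal, E[V | U=x] = μ_V + ρ·(σ_V/σ_U)·(x − μ_U).
E[V | U=4.8] = 3.4 + (0.10)·(2.2/3.8)·(4.8 − (8.2)) = 3.4 + (0.057895)·(-3.4) = 3.2032.

3.2032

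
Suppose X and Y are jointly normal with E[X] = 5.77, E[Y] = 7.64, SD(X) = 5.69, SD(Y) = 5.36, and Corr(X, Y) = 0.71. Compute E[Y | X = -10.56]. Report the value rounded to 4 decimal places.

E[Y | X=x] = μ_Y + ρ(σ_Y/σ_X)(x − μ_X) for jointly normal variables.
E[Y | X=-10.56] = 7.64 + (0.71)·(5.36/5.69)·(-10.56 − (5.77)) = 7.64 + (0.668822)·(-16.33) = -3.2819.

-3.2819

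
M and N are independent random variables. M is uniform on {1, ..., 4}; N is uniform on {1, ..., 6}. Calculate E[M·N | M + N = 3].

Outcomes with M + N = 3: (1,2), (2,1), each with probability 1/24.
E[M·N | M + N = 3] = (2 + 2) / 2 = 2.

2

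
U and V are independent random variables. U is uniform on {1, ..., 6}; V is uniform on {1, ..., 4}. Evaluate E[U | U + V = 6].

Outcomes with U + V = 6: (2,4), (3,3), (4,2), (5,1), each with probability 1/24.
E[U | U + V = 6] = (2 + 3 + 4 + 5) / 4 = 7/2.

7/2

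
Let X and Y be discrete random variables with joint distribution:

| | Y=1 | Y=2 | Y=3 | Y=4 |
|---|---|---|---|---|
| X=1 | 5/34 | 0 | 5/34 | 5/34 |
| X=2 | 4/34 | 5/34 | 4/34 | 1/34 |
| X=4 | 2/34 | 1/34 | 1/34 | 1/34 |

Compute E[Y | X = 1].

P(X = 1) = 15/34.
Σ Y·P over the event = 1·(5/34) + 3·(5/34) + 4·(5/34) = 20/17.
E[Y | X = 1] = (20/17) / (15/34) = 8/3.

8/3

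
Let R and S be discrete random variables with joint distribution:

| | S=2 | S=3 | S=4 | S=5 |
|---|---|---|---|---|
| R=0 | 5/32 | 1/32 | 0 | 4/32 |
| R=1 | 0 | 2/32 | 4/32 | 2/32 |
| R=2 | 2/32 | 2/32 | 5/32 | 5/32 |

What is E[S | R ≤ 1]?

65/18

P(R ≤ 1) = 9/16.
Σ S·P over the event = 2·(5/32) + 3·(1/32) + 5·(4/32) + 3·(2/32) + 4·(4/32) + 5·(2/32) = 65/32.
E[S | R ≤ 1] = (65/32) / (9/16) = 65/18.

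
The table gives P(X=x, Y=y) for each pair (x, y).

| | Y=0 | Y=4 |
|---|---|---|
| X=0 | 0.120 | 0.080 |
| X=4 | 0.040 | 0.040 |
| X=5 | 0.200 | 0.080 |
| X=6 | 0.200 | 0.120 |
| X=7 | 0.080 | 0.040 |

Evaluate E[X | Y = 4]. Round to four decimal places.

4.3333

P(Y = 4) = 0.360.
Σ X·P over the event = 0·(0.080) + 4·(0.040) + 5·(0.080) + 6·(0.120) + 7·(0.040) = 1.560.
E[X | Y = 4] = (1.560) / (0.360) = 4.3333.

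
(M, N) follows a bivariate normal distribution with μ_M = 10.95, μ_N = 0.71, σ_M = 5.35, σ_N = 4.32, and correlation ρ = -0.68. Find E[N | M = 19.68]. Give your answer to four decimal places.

-4.0835

The regression of N on M has slope ρ·σ_N/σ_M and passes through (μ_M, μ_N).
E[N | M=19.68] = 0.71 + (-0.68)·(4.32/5.35)·(19.68 − (10.95)) = 0.71 + (-0.54908)·(8.73) = -4.0835.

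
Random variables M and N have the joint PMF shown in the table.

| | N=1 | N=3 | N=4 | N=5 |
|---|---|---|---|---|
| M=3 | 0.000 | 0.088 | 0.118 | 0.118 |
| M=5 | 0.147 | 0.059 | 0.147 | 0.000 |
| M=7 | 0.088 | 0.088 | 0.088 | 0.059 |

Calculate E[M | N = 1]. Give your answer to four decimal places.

P(N = 1) = 0.235.
Summing M·P(M=x,N=y) over the conditioning event gives 1.351.
E[M | N = 1] = (1.351) / (0.235) = 5.7489.

5.7489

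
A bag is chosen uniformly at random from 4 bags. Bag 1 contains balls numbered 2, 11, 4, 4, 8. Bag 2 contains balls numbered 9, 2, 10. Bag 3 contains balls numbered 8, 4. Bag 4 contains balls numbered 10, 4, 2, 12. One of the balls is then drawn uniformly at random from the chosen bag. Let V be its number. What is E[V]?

E[V | bag 1] = (2+11+4+4+8)/5 = 29/5.
E[V | bag 2] = (9+2+10)/3 = 7.
E[V | bag 3] = (8+4)/2 = 6.
E[V | bag 4] = (10+4+2+12)/4 = 7.
By the law of total expectation,
E[V] = (1/4)·(29/5) + (1/4)·(7) + (1/4)·(6) + (1/4)·(7) = 129/20.

129/20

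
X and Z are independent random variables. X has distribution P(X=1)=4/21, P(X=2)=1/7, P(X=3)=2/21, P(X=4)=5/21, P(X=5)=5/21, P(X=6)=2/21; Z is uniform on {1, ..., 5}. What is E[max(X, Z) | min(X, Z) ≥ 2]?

305/68

P(min(X, Z) ≥ 2) = 68/105.
Summing max(X,Z)·P(x,y) over outcomes with min(X, Z) ≥ 2 gives 61/21.
E[max(X, Z) | min(X, Z) ≥ 2] = (61/21) / (68/105) = 305/68.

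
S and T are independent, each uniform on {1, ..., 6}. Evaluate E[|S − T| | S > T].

7/3

P(S > T) = 5/12.
Summing |S−T|·P(x,y) over outcomes with S > T gives 35/36.
E[|S − T| | S > T] = (35/36) / (5/12) = 7/3.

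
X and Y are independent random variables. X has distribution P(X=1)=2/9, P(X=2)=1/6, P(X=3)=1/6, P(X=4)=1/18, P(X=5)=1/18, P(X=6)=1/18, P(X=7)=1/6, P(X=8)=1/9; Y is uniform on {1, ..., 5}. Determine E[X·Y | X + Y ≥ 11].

P(X + Y ≥ 11) = 13/90.
Summing XY·P(x,y) over outcomes with X + Y ≥ 11 gives 137/30.
E[X·Y | X + Y ≥ 11] = (137/30) / (13/90) = 411/13.

411/13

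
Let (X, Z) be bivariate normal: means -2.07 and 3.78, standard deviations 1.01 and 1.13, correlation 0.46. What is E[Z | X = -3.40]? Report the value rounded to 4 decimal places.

For a bivariate normal, E[Z | X=x] = μ_Z + ρ·(σ_Z/σ_X)·(x − μ_X).
E[Z | X=-3.40] = 3.78 + (0.46)·(1.13/1.01)·(-3.40 − (-2.07)) = 3.78 + (0.51465)·(-1.33) = 3.0955.

3.0955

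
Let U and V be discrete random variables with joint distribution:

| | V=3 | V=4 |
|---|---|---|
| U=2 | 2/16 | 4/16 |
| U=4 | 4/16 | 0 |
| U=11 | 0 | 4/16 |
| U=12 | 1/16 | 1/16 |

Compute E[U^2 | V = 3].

P(V = 3) = 7/16.
Σ U^2·P over the event = 4·(2/16) + 16·(4/16) + 144·(1/16) = 27/2.
E[U^2 | V = 3] = (27/2) / (7/16) = 216/7.

216/7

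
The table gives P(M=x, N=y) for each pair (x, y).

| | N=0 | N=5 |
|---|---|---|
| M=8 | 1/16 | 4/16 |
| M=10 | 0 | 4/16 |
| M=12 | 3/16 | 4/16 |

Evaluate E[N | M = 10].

P(M = 10) = 1/4.
Σ N·P over the event = 5·(4/16) = 5/4.
E[N | M = 10] = (5/4) / (1/4) = 5.

5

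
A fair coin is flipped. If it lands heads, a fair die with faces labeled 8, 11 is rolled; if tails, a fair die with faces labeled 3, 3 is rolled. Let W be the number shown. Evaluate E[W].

E[W | heads] = (8+11)/2 = 19/2.
E[W | tails] = (3+3)/2 = 3.
By the law of total expectation,
E[W] = (1/2)·(19/2) + (1/2)·(3) = 25/4.

25/4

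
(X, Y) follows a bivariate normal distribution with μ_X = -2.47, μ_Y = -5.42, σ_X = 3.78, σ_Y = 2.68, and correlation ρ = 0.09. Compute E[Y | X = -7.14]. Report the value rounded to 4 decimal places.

-5.7180

For a bivariate normal, E[Y | X=x] = μ_Y + ρ·(σ_Y/σ_X)·(x − μ_X).
E[Y | X=-7.14] = -5.42 + (0.09)·(2.68/3.78)·(-7.14 − (-2.47)) = -5.42 + (0.06381)·(-4.67) = -5.7180.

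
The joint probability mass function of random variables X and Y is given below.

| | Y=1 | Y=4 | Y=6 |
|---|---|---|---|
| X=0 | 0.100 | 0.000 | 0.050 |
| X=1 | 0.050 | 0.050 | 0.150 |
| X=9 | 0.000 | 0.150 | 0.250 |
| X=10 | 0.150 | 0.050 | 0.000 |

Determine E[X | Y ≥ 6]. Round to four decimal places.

5.3333

P(Y ≥ 6) = 0.450.
Σ X·P over the event = 0·(0.050) + 1·(0.150) + 9·(0.250) = 2.400.
E[X | Y ≥ 6] = (2.400) / (0.450) = 5.3333.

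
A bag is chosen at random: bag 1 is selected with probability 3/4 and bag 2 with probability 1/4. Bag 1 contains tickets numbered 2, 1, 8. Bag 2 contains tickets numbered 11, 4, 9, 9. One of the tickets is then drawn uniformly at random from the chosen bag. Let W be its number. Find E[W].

E[W | bag 1] = (2+1+8)/3 = 11/3.
E[W | bag 2] = (11+4+9+9)/4 = 33/4.
By the law of total expectation,
E[W] = (3/4)·(11/3) + (1/4)·(33/4) = 77/16.

77/16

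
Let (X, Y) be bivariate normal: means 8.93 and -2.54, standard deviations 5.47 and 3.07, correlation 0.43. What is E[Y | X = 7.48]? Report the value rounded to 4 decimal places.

The regression of Y on X has slope ρ·σ_Y/σ_X and passes through (μ_X, μ_Y).
E[Y | X=7.48] = -2.54 + (0.43)·(3.07/5.47)·(7.48 − (8.93)) = -2.54 + (0.24133)·(-1.45) = -2.8899.

-2.8899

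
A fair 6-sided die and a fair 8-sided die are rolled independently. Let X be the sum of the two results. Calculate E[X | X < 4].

8/3

P(X < 4) = 1/16.
Σ over the event: 2·1/48 + 3·1/24 = 1/6.
E[X | X < 4] = (1/6) / (1/16) = 8/3.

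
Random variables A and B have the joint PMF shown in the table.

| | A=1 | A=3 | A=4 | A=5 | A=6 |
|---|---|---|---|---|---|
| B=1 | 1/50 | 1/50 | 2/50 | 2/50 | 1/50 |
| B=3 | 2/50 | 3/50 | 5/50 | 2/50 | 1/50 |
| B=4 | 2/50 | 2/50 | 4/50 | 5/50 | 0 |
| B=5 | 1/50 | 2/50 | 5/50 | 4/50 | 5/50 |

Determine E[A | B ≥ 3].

P(B ≥ 3) = 43/50.
Summing A·P(A=x,B=y) over the conditioning event gives 173/50.
E[A | B ≥ 3] = (173/50) / (43/50) = 173/43.

173/43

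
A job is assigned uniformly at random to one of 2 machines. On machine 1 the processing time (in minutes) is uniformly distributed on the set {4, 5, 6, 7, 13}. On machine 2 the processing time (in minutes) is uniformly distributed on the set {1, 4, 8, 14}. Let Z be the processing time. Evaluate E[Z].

E[Z | machine 1] = (4+5+6+7+13)/5 = 7.
E[Z | machine 2] = (1+4+8+14)/4 = 27/4.
E[Z] = (1/2)·(7) + (1/2)·(27/4) = 55/8.

55/8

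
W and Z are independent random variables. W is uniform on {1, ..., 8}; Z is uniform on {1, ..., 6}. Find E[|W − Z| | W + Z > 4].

P(W + Z > 4) = 7/8.
Summing |W−Z|·P(x,y) over outcomes with W + Z > 4 gives 7/3.
E[|W − Z| | W + Z > 4] = (7/3) / (7/8) = 8/3.

8/3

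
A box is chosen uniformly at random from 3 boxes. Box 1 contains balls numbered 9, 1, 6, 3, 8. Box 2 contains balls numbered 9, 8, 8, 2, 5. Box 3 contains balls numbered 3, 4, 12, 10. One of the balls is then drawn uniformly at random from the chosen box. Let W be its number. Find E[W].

127/20

E[W | box 1] = (9+1+6+3+8)/5 = 27/5.
E[W | box 2] = (9+8+8+2+5)/5 = 32/5.
E[W | box 3] = (3+4+12+10)/4 = 29/4.
E[W] = (1/3)·(27/5) + (1/3)·(32/5) + (1/3)·(29/4) = 127/20.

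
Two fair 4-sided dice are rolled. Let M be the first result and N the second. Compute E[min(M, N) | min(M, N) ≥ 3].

13/4

Outcomes with min(M, N) ≥ 3: (3,3), (3,4), (4,3), (4,4), each with probability 1/16.
E[min(M, N) | min(M, N) ≥ 3] = (3 + 3 + 3 + 4) / 4 = 13/4.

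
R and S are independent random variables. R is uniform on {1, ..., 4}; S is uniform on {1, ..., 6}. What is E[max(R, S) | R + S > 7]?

Outcomes with R + S > 7: (2,6), (3,5), (3,6), (4,4), (4,5), (4,6), each with probability 1/24.
E[max(R, S) | R + S > 7] = (6 + 5 + 6 + 4 + 5 + 6) / 6 = 16/3.

16/3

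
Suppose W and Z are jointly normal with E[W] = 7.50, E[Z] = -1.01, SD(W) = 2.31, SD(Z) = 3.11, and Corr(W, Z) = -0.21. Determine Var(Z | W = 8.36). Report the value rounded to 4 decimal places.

The conditional variance in a bivariate normal is σ_Z²(1 − ρ²), independent of x.
Var(Z | W=8.36) = (3.11)²·(1 − (-0.21)²) = 9.6721·0.9559 = 9.2456.

9.2456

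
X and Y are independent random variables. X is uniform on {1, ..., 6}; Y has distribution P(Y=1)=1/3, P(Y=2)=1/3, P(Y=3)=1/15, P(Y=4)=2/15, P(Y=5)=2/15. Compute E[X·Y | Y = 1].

7/2

P(Y = 1) = 1/3.
Summing XY·P(x,y) over outcomes with Y = 1 gives 7/6.
E[X·Y | Y = 1] = (7/6) / (1/3) = 7/2.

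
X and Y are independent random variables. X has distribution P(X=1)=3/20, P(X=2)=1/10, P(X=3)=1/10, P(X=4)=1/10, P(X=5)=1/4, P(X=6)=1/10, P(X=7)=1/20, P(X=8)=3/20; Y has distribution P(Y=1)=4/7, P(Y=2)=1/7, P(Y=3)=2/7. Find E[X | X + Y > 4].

558/101

P(X + Y > 4) = 101/140.
Summing X·P(x,y) over outcomes with X + Y > 4 gives 279/70.
E[X | X + Y > 4] = (279/70) / (101/140) = 558/101.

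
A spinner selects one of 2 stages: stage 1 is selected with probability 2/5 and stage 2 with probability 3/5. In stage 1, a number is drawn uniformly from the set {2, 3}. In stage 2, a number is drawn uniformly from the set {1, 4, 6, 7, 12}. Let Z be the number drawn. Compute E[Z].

23/5

E[Z | stage 1] = (2+3)/2 = 5/2.
E[Z | stage 2] = (1+4+6+7+12)/5 = 6.
By the law of total expectation,
E[Z] = (2/5)·(5/2) + (3/5)·(6) = 23/5.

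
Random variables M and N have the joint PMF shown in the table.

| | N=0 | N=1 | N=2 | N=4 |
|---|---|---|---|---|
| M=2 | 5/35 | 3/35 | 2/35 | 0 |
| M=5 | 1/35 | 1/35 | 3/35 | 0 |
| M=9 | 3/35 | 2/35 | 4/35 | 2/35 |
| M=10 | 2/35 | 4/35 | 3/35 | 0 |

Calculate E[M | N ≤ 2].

72/11

P(N ≤ 2) = 33/35.
Summing M·P(M=x,N=y) over the conditioning event gives 216/35.
E[M | N ≤ 2] = (216/35) / (33/35) = 72/11.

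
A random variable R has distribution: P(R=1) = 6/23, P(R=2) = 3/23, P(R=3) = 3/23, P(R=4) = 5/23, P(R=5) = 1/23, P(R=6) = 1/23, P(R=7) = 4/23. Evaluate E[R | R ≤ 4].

41/17

P(R ≤ 4) = 17/23.
Σ over the event: 1·6/23 + 2·3/23 + 3·3/23 + 4·5/23 = 41/23.
E[R | R ≤ 4] = (41/23) / (17/23) = 41/17.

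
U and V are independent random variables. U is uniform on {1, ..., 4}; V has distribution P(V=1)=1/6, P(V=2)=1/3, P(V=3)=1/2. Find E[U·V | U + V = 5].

P(U + V = 5) = 1/4.
Summing UV·P(x,y) over outcomes with U + V = 5 gives 17/12.
E[U·V | U + V = 5] = (17/12) / (1/4) = 17/3.

17/3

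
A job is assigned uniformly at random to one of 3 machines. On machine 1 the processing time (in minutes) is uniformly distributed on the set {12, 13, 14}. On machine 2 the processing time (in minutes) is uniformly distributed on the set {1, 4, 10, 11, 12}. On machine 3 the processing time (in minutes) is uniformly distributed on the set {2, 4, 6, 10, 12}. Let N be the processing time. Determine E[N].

137/15

E[N | machine 1] = (12+13+14)/3 = 13.
E[N | machine 2] = (1+4+10+11+12)/5 = 38/5.
E[N | machine 3] = (2+4+6+10+12)/5 = 34/5.
By the law of total expectation,
E[N] = (1/3)·(13) + (1/3)·(38/5) + (1/3)·(34/5) = 137/15.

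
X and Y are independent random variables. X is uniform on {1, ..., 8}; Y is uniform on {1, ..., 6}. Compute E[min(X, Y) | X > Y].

P(X > Y) = 9/16.
Summing min(X,Y)·P(x,y) over outcomes with X > Y gives 77/48.
E[min(X, Y) | X > Y] = (77/48) / (9/16) = 77/27.

77/27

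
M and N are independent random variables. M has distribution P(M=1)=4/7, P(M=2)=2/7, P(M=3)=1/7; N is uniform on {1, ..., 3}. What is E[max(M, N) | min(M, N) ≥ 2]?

P(min(M, N) ≥ 2) = 2/7.
Summing max(M,N)·P(x,y) over outcomes with min(M, N) ≥ 2 gives 16/21.
E[max(M, N) | min(M, N) ≥ 2] = (16/21) / (2/7) = 8/3.

8/3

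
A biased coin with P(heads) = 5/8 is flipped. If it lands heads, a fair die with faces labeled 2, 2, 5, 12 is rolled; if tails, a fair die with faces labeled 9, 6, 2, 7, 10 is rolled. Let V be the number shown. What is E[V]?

E[V | heads] = (2+2+5+12)/4 = 21/4.
E[V | tails] = (9+6+2+7+10)/5 = 34/5.
E[V] = (5/8)·(21/4) + (3/8)·(34/5) = 933/160.

933/160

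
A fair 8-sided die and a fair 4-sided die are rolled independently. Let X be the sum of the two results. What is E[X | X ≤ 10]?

190/29

P(X ≤ 10) = 29/32.
E[X | X ≤ 10] = (95/16) / (29/32) = 190/29.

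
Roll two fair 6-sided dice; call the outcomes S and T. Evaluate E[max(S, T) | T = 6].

Outcomes with T = 6: (1,6), (2,6), (3,6), (4,6), (5,6), (6,6), each with probability 1/36.
E[max(S, T) | T = 6] = (6 + 6 + 6 + 6 + 6 + 6) / 6 = 6.

6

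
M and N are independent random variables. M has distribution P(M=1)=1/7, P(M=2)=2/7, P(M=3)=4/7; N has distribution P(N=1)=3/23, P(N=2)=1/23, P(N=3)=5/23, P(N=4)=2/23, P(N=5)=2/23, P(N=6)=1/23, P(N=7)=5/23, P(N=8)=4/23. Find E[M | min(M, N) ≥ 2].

P(min(M, N) ≥ 2) = 120/161.
Summing M·P(x,y) over outcomes with min(M, N) ≥ 2 gives 320/161.
E[M | min(M, N) ≥ 2] = (320/161) / (120/161) = 8/3.

8/3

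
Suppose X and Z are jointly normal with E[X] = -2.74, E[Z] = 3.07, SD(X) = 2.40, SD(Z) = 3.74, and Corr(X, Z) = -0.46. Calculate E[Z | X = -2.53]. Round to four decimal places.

2.9195

E[Z | X=x] = μ_Z + ρ(σ_Z/σ_X)(x − μ_X) for jointly normal variables.
E[Z | X=-2.53] = 3.07 + (-0.46)·(3.74/2.40)·(-2.53 − (-2.74)) = 3.07 + (-0.71683)·(0.21) = 2.9195.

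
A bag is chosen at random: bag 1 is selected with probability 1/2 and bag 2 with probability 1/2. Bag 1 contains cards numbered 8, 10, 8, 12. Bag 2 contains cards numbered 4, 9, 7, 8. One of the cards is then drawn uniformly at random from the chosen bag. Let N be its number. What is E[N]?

E[N | bag 1] = (8+10+8+12)/4 = 19/2.
E[N | bag 2] = (4+9+7+8)/4 = 7.
E[N] = (1/2)·(19/2) + (1/2)·(7) = 33/4.

33/4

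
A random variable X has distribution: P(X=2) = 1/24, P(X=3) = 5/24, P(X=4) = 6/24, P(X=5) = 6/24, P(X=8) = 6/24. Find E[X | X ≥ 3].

117/23

P(X ≥ 3) = 23/24.
Σ over the event: 3·5/24 + 4·1/4 + 5·1/4 + 8·1/4 = 39/8.
E[X | X ≥ 3] = (39/8) / (23/24) = 117/23.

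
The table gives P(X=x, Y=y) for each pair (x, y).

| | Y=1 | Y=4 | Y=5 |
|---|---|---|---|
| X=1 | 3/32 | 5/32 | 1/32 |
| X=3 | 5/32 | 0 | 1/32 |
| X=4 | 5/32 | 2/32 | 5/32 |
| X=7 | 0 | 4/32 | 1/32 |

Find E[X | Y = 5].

P(Y = 5) = 1/4.
Summing X·P(X=x,Y=y) over the conditioning event gives 31/32.
E[X | Y = 5] = (31/32) / (1/4) = 31/8.

31/8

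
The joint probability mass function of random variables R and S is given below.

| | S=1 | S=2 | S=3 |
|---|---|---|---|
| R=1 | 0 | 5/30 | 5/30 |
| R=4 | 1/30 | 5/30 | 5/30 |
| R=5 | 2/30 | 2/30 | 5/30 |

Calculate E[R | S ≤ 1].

P(S ≤ 1) = 1/10.
Σ R·P over the event = 4·(1/30) + 5·(2/30) = 7/15.
E[R | S ≤ 1] = (7/15) / (1/10) = 14/3.

14/3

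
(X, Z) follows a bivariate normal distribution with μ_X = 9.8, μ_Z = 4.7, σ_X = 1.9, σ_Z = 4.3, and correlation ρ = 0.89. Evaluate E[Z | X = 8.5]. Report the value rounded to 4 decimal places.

2.0815

The regression of Z on X has slope ρ·σ_Z/σ_X and passes through (μ_X, μ_Z).
E[Z | X=8.5] = 4.7 + (0.89)·(4.3/1.9)·(8.5 − (9.8)) = 4.7 + (2.0142)·(-1.3) = 2.0815.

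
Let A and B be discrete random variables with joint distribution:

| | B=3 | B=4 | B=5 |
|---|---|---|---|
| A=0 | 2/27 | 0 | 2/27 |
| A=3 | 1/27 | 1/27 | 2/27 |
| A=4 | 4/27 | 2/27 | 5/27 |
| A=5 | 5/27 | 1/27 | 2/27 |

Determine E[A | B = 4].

P(B = 4) = 4/27.
Σ A·P over the event = 3·(1/27) + 4·(2/27) + 5·(1/27) = 16/27.
E[A | B = 4] = (16/27) / (4/27) = 4.

4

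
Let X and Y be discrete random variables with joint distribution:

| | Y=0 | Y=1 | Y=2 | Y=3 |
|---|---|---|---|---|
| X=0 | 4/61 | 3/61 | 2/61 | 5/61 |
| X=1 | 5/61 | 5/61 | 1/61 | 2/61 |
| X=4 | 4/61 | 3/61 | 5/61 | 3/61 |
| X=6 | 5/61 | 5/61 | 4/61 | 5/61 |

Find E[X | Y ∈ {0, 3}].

95/33

P(Y ∈ {0, 3}) = 33/61.
Summing X·P(X=x,Y=y) over the conditioning event gives 95/61.
E[X | Y ∈ {0, 3}] = (95/61) / (33/61) = 95/33.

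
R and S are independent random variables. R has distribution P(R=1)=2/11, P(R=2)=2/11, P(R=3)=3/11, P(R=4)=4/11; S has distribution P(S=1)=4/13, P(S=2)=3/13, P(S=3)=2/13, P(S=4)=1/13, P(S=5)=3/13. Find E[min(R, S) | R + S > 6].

P(R + S > 6) = 42/143.
Summing min(R,S)·P(x,y) over outcomes with R + S > 6 gives 136/143.
E[min(R, S) | R + S > 6] = (136/143) / (42/143) = 68/21.

68/21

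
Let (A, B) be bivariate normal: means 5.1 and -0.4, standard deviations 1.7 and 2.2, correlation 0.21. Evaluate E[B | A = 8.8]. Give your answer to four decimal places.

The regression of B on A has slope ρ·σ_B/σ_A and passes through (μ_A, μ_B).
E[B | A=8.8] = -0.4 + (0.21)·(2.2/1.7)·(8.8 − (5.1)) = -0.4 + (0.27176)·(3.7) = 0.6055.

0.6055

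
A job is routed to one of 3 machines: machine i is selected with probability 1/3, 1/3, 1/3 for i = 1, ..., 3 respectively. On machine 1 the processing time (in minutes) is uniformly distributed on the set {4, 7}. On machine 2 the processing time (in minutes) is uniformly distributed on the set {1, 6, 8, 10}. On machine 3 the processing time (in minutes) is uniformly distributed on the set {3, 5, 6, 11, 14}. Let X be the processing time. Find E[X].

391/60

E[X | machine 1] = (4+7)/2 = 11/2.
E[X | machine 2] = (1+6+8+10)/4 = 25/4.
E[X | machine 3] = (3+5+6+11+14)/5 = 39/5.
E[X] = (1/3)·(11/2) + (1/3)·(25/4) + (1/3)·(39/5) = 391/60.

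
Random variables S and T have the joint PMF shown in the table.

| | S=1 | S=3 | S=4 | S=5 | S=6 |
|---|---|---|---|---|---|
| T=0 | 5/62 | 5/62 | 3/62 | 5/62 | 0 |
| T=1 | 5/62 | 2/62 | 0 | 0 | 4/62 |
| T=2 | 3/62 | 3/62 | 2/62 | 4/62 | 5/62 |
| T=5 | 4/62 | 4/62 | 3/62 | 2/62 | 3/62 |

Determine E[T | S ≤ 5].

48/25

P(S ≤ 5) = 25/31.
Summing T·P(S=x,T=y) over the conditioning event gives 48/31.
E[T | S ≤ 5] = (48/31) / (25/31) = 48/25.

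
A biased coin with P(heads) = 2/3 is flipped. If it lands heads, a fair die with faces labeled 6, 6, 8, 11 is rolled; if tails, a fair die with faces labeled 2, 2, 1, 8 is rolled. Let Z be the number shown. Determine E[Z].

E[Z | heads] = (6+6+8+11)/4 = 31/4.
E[Z | tails] = (2+2+1+8)/4 = 13/4.
By the law of total expectation,
E[Z] = (2/3)·(31/4) + (1/3)·(13/4) = 25/4.

25/4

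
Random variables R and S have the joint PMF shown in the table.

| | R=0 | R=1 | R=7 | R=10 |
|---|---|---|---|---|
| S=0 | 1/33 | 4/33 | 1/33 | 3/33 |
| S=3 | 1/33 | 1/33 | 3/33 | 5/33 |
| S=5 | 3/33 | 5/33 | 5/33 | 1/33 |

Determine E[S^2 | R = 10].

70/9

P(R = 10) = 3/11.
Σ S^2·P over the event = 0·(3/33) + 9·(5/33) + 25·(1/33) = 70/33.
E[S^2 | R = 10] = (70/33) / (3/11) = 70/9.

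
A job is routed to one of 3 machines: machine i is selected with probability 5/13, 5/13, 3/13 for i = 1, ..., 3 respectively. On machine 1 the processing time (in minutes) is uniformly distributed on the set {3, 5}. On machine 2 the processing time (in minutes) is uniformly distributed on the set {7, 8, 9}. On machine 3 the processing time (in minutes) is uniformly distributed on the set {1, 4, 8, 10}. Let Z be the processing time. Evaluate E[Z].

E[Z | machine 1] = (3+5)/2 = 4.
E[Z | machine 2] = (7+8+9)/3 = 8.
E[Z | machine 3] = (1+4+8+10)/4 = 23/4.
By the law of total expectation,
E[Z] = (5/13)·(4) + (5/13)·(8) + (3/13)·(23/4) = 309/52.

309/52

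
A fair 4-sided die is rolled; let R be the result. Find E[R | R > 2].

Given R > 2, R is equally likely to be any of {3, 4}.
E[R | R > 2] = (3 + 4) / 2 = 7/2.

7/2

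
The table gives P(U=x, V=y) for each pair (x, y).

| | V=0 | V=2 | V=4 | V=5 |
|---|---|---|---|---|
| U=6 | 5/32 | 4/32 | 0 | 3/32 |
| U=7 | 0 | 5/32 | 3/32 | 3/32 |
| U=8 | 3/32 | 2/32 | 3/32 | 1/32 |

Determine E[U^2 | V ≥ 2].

P(V ≥ 2) = 3/4.
Σ U^2·P over the event = 36·(4/32) + 36·(3/32) + 49·(5/32) + 49·(3/32) + 49·(3/32) + 64·(2/32) + 64·(3/32) + 64·(1/32) = 1175/32.
E[U^2 | V ≥ 2] = (1175/32) / (3/4) = 1175/24.

1175/24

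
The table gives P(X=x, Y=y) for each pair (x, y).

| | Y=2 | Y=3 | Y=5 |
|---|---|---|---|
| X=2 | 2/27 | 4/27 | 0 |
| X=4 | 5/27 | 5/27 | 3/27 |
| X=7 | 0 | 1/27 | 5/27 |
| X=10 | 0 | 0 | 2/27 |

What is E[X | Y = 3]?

7/2

P(Y = 3) = 10/27.
Σ X·P over the event = 2·(4/27) + 4·(5/27) + 7·(1/27) = 35/27.
E[X | Y = 3] = (35/27) / (10/27) = 7/2.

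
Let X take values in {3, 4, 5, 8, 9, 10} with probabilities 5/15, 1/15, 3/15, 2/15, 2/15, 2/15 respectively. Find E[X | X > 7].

P(X > 7) = 2/5.
Σ over the event: 8·2/15 + 9·2/15 + 10·2/15 = 18/5.
E[X | X > 7] = (18/5) / (2/5) = 9.

9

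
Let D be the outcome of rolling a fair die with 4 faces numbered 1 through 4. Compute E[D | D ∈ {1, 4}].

5/2

P(D ∈ {1, 4}) = 1/2.
Σ over the event: 1·1/4 + 4·1/4 = 5/4.
E[D | D ∈ {1, 4}] = (5/4) / (1/2) = 5/2.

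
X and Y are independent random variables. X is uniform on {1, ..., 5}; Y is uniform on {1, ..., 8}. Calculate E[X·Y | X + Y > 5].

P(X + Y > 5) = 3/4.
Summing XY·P(x,y) over outcomes with X + Y > 5 gives 101/8.
E[X·Y | X + Y > 5] = (101/8) / (3/4) = 101/6.

101/6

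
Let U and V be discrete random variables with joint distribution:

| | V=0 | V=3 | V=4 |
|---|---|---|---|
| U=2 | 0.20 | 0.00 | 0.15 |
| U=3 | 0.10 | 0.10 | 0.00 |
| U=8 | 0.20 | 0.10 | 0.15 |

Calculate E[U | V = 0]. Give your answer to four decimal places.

P(V = 0) = 0.50.
Σ U·P over the event = 2·(0.20) + 3·(0.10) + 8·(0.20) = 2.30.
E[U | V = 0] = (2.30) / (0.50) = 4.6000.

4.6000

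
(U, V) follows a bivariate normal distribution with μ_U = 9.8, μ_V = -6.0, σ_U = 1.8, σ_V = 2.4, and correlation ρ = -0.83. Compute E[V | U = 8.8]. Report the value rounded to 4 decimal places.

-4.8933

The regression of V on U has slope ρ·σ_V/σ_U and passes through (μ_U, μ_V).
E[V | U=8.8] = -6.0 + (-0.83)·(2.4/1.8)·(8.8 − (9.8)) = -6.0 + (-1.1067)·(-1) = -4.8933.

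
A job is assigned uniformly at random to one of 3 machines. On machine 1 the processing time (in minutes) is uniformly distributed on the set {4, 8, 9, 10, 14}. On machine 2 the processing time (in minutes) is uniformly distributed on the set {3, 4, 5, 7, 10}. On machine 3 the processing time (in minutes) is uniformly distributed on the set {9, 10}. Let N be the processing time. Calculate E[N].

81/10

E[N | machine 1] = (4+8+9+10+14)/5 = 9.
E[N | machine 2] = (3+4+5+7+10)/5 = 29/5.
E[N | machine 3] = (9+10)/2 = 19/2.
E[N] = (1/3)·(9) + (1/3)·(29/5) + (1/3)·(19/2) = 81/10.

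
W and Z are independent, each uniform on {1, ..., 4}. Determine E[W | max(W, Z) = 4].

22/7

Outcomes with max(W, Z) = 4: (1,4), (2,4), (3,4), (4,1), (4,2), (4,3), (4,4), each with probability 1/16.
E[W | max(W, Z) = 4] = (1 + 2 + 3 + 4 + 4 + 4 + 4) / 7 = 22/7.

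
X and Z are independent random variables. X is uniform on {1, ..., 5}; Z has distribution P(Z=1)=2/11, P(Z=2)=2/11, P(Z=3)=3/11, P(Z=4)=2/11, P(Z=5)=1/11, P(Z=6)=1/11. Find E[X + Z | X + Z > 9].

P(X + Z > 9) = 3/55.
Summing (X+Z)·P(x,y) over outcomes with X + Z > 9 gives 31/55.
E[X + Z | X + Z > 9] = (31/55) / (3/55) = 31/3.

31/3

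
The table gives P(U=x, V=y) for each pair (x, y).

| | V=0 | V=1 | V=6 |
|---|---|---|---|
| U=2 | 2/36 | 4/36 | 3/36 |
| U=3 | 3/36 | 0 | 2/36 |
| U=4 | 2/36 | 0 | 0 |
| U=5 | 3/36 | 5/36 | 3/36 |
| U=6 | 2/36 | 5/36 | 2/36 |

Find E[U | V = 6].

39/10

P(V = 6) = 5/18.
Σ U·P over the event = 2·(3/36) + 3·(2/36) + 5·(3/36) + 6·(2/36) = 13/12.
E[U | V = 6] = (13/12) / (5/18) = 39/10.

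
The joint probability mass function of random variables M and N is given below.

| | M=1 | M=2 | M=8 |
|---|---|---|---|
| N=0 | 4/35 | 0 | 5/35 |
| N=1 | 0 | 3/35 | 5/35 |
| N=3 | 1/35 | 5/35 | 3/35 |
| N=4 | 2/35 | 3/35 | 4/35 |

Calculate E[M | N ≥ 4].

P(N ≥ 4) = 9/35.
Σ M·P over the event = 1·(2/35) + 2·(3/35) + 8·(4/35) = 8/7.
E[M | N ≥ 4] = (8/7) / (9/35) = 40/9.

40/9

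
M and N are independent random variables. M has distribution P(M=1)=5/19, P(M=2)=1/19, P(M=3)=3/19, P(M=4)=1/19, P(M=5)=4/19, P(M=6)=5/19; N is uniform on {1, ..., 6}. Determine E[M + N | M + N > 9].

259/24

P(M + N > 9) = 4/19.
Summing (M+N)·P(x,y) over outcomes with M + N > 9 gives 259/114.
E[M + N | M + N > 9] = (259/114) / (4/19) = 259/24.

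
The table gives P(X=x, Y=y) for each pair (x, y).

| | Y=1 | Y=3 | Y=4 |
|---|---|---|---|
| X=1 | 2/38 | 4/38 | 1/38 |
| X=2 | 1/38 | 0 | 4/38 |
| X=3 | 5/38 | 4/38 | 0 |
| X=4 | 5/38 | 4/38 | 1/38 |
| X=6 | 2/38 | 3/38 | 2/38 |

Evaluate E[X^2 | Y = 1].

203/15

P(Y = 1) = 15/38.
Summing X^2·P(X=x,Y=y) over the conditioning event gives 203/38.
E[X^2 | Y = 1] = (203/38) / (15/38) = 203/15.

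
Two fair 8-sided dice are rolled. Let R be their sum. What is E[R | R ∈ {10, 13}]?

122/11

P(R ∈ {10, 13}) = 11/64.
Σ over the event: 10·7/64 + 13·1/16 = 61/32.
E[R | R ∈ {10, 13}] = (61/32) / (11/64) = 122/11.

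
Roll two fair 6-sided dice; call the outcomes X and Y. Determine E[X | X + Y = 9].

P(X + Y = 9) = 1/9.
Summing X·P(x,y) over outcomes with X + Y = 9 gives 1/2.
E[X | X + Y = 9] = (1/2) / (1/9) = 9/2.

9/2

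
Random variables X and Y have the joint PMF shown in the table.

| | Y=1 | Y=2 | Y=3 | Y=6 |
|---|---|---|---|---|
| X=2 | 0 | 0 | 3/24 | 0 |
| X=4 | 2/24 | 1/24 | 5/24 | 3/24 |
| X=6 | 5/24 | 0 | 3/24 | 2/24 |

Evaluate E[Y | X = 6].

P(X = 6) = 5/12.
Σ Y·P over the event = 1·(5/24) + 3·(3/24) + 6·(2/24) = 13/12.
E[Y | X = 6] = (13/12) / (5/12) = 13/5.

13/5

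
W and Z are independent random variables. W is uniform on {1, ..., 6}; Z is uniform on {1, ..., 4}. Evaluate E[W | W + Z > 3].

P(W + Z > 3) = 7/8.
Summing W·P(x,y) over outcomes with W + Z > 3 gives 10/3.
E[W | W + Z > 3] = (10/3) / (7/8) = 80/21.

80/21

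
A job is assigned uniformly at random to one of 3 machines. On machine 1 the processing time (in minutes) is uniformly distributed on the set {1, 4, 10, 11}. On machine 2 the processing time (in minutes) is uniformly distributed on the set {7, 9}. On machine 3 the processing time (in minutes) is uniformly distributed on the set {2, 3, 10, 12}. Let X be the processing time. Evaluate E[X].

E[X | machine 1] = (1+4+10+11)/4 = 13/2.
E[X | machine 2] = (7+9)/2 = 8.
E[X | machine 3] = (2+3+10+12)/4 = 27/4.
By the law of total expectation,
E[X] = (1/3)·(13/2) + (1/3)·(8) + (1/3)·(27/4) = 85/12.

85/12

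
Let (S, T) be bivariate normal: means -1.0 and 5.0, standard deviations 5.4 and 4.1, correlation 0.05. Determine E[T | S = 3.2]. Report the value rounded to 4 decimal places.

5.1594

E[T | S=x] = μ_T + ρ(σ_T/σ_S)(x − μ_S) for jointly normal variables.
E[T | S=3.2] = 5.0 + (0.05)·(4.1/5.4)·(3.2 − (-1.0)) = 5.0 + (0.037963)·(4.2) = 5.1594.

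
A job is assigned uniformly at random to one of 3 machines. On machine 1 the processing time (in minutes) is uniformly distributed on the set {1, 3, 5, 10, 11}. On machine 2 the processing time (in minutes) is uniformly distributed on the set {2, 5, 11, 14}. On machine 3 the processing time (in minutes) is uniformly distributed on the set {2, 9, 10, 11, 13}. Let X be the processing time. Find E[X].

E[X | machine 1] = (1+3+5+10+11)/5 = 6.
E[X | machine 2] = (2+5+11+14)/4 = 8.
E[X | machine 3] = (2+9+10+11+13)/5 = 9.
By the law of total expectation,
E[X] = (1/3)·(6) + (1/3)·(8) + (1/3)·(9) = 23/3.

23/3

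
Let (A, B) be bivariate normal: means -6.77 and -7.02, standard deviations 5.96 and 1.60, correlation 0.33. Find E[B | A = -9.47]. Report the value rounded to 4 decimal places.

The regression of B on A has slope ρ·σ_B/σ_A and passes through (μ_A, μ_B).
E[B | A=-9.47] = -7.02 + (0.33)·(1.60/5.96)·(-9.47 − (-6.77)) = -7.02 + (0.088591)·(-2.7) = -7.2592.

-7.2592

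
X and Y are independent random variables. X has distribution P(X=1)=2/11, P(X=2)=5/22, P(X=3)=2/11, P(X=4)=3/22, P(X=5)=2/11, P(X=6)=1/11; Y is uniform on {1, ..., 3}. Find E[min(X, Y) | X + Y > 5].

P(X + Y > 5) = 14/33.
Summing min(X,Y)·P(x,y) over outcomes with X + Y > 5 gives 21/22.
E[min(X, Y) | X + Y > 5] = (21/22) / (14/33) = 9/4.

9/4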